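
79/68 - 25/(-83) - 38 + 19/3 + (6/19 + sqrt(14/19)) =-9615179/321708 + sqrt(266)/19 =-29.03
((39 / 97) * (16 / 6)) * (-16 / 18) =-832 / 873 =-0.95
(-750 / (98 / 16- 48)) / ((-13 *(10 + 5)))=-80 / 871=-0.09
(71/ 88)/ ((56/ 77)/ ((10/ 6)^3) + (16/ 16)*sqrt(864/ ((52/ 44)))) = -115375/ 665477536 + 12203125*sqrt(858)/ 11978595648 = 0.03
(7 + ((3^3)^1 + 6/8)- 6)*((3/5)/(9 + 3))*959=1378.56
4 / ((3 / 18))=24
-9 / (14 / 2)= -9 / 7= -1.29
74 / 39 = 1.90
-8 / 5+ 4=12 / 5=2.40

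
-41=-41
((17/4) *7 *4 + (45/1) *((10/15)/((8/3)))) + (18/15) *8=2797/20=139.85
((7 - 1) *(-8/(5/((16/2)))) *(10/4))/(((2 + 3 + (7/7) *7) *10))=-8/5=-1.60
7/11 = 0.64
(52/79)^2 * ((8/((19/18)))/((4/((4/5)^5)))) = 99680256/370559375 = 0.27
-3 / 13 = -0.23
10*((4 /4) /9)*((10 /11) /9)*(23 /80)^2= 0.01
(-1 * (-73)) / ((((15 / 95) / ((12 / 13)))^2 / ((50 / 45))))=4216480 / 1521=2772.18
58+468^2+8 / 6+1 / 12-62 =2628257 / 12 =219021.42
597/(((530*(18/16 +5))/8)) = 19104/12985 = 1.47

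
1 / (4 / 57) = 57 / 4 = 14.25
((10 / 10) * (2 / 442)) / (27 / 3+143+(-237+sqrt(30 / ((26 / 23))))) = -1 / 18716 -sqrt(4485) / 20681180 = -0.00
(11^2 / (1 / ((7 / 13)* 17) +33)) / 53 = 14399 / 208820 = 0.07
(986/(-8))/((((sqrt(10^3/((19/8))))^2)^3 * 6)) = -0.00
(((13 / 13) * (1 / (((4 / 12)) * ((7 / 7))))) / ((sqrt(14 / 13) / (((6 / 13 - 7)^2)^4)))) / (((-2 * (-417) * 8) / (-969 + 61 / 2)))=-5114647154983203125 * sqrt(182) / 50797183458112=-1358350.16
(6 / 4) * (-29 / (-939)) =0.05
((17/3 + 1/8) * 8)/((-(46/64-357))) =4448/34203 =0.13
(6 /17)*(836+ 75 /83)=416778 /1411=295.38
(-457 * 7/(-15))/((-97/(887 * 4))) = -11350052/1455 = -7800.72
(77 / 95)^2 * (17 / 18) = 100793 / 162450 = 0.62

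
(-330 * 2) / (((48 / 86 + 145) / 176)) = -454080 / 569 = -798.03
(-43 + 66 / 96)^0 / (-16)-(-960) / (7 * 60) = 249 / 112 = 2.22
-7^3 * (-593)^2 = -120615607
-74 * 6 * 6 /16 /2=-333 /4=-83.25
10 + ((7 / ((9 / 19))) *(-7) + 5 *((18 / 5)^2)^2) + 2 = 841909 / 1125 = 748.36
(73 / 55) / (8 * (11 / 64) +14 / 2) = 584 / 3685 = 0.16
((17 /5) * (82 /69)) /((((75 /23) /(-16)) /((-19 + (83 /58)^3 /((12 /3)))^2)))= -1133345462278085 /171309116448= -6615.79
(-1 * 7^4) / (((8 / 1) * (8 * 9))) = -2401 / 576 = -4.17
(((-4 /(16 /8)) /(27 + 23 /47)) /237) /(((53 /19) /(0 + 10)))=-235 /213537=-0.00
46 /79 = 0.58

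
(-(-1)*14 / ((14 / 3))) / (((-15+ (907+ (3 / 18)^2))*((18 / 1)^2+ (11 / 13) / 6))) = 8424 / 811912979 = 0.00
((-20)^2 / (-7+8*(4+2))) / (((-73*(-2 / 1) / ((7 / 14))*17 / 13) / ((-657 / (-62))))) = 5850 / 21607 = 0.27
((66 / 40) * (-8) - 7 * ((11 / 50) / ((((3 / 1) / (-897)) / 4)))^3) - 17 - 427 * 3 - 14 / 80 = 15939150381037 / 125000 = 127513203.05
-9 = -9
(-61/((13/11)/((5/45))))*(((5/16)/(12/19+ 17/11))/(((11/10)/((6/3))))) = -63745/42588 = -1.50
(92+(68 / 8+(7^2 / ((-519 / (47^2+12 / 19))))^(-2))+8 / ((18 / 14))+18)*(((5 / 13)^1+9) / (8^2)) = 579542591311943563 / 31688737261376832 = 18.29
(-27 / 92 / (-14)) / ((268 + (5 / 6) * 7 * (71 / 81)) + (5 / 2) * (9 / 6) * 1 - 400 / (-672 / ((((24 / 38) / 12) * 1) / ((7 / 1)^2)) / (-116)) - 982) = -6108291 / 205490095126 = -0.00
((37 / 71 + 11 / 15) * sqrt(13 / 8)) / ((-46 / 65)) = -2171 * sqrt(26) / 4899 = -2.26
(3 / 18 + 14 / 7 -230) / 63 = -1367 / 378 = -3.62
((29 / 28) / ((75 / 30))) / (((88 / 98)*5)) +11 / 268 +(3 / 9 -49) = -21461447 / 442200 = -48.53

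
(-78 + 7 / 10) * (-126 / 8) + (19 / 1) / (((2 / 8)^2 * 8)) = 50219 / 40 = 1255.48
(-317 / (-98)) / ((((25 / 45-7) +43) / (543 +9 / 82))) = 127058355 / 2643844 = 48.06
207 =207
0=0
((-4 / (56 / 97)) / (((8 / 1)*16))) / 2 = -97 / 3584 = -0.03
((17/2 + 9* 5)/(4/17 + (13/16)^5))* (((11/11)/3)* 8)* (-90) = -15258877952/700419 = -21785.36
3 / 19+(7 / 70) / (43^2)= 55489 / 351310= 0.16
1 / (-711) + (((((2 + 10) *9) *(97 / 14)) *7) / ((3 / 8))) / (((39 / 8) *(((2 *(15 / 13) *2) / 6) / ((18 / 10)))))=119174951 / 17775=6704.64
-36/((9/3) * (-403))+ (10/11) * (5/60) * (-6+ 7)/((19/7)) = 29153/505362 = 0.06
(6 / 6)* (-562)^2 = 315844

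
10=10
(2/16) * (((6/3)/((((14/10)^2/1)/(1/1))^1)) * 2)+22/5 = 2281/490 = 4.66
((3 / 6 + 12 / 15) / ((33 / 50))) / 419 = 65 / 13827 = 0.00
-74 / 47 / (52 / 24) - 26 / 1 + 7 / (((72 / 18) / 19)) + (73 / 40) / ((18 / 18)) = 204033 / 24440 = 8.35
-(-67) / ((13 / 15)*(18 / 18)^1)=1005 / 13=77.31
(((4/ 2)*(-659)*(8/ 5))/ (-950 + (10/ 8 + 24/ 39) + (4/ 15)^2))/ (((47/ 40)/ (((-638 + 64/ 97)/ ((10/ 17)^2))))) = -3486.82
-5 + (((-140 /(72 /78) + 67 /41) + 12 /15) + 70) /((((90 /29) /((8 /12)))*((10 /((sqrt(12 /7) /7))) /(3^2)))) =-7.87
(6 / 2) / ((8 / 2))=3 / 4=0.75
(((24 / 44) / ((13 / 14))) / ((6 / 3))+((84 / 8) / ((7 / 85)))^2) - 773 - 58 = 8823411 / 572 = 15425.54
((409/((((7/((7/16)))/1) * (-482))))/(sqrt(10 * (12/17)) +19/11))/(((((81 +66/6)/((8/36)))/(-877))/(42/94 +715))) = 18.33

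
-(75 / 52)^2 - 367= -997993 / 2704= -369.08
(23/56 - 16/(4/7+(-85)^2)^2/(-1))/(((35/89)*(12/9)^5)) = 1272520881325269/5134480458096640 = 0.25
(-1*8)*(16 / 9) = -128 / 9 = -14.22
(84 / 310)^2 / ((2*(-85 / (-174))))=153468 / 2042125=0.08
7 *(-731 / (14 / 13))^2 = 90307009 / 28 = 3225250.32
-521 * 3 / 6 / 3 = -521 / 6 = -86.83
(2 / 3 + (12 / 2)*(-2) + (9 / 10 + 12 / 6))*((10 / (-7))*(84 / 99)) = 92 / 9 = 10.22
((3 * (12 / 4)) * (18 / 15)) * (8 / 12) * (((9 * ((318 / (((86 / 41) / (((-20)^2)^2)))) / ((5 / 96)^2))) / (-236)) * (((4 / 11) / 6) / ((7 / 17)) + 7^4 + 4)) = -1153588238631567360 / 195349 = -5905268205271.42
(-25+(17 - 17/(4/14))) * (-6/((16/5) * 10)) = 405/32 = 12.66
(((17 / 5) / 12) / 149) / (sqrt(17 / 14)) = 0.00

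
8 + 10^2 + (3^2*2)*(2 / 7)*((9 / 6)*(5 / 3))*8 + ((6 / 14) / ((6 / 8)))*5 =1496 / 7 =213.71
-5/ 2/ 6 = -5/ 12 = -0.42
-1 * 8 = -8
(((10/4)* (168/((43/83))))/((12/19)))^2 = 3046488025/1849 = 1647640.90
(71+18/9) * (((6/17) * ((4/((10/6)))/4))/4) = 657/170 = 3.86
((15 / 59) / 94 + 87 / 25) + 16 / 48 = 1587281 / 415950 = 3.82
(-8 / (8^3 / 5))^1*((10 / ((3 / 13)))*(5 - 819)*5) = 661375 / 48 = 13778.65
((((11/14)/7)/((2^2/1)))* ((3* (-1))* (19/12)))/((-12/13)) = 2717/18816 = 0.14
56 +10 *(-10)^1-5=-49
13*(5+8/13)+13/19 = 1400/19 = 73.68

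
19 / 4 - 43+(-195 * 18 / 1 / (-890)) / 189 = -95267 / 2492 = -38.23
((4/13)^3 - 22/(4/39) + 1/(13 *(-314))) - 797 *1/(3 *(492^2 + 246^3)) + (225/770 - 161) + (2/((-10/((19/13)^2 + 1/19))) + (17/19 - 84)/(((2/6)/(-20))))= 105602036983235307881/22903692961149000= 4610.70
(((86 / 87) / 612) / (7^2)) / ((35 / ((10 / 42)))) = 43 / 191758266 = 0.00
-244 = -244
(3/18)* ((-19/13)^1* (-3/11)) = 19/286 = 0.07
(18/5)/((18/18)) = 18/5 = 3.60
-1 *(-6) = 6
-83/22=-3.77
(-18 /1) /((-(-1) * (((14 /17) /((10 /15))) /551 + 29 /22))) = -3709332 /272105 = -13.63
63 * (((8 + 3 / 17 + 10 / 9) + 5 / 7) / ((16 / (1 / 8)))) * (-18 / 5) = -12051 / 680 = -17.72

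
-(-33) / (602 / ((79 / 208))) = 2607 / 125216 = 0.02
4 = 4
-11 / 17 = -0.65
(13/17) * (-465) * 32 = -193440/17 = -11378.82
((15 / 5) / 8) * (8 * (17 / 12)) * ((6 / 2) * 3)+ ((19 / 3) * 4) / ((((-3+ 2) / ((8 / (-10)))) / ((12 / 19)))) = 1021 / 20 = 51.05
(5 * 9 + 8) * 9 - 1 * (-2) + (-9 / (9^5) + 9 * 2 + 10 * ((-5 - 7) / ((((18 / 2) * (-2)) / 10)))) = 3698216 / 6561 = 563.67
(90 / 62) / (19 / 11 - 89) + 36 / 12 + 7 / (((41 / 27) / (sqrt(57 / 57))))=617655 / 81344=7.59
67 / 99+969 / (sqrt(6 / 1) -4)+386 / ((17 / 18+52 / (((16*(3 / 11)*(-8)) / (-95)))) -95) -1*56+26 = -2765526299 / 6765165 -969*sqrt(6) / 10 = -646.14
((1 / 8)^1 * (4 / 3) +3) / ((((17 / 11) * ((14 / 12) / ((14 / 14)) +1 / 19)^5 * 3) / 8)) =1788496212096 / 882110359883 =2.03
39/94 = 0.41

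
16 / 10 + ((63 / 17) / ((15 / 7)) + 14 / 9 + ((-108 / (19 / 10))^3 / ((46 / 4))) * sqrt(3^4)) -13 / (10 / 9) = -34694113412239 / 241368210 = -143739.37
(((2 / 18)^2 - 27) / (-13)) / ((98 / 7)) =1093 / 7371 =0.15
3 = 3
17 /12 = 1.42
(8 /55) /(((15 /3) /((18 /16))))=9 /275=0.03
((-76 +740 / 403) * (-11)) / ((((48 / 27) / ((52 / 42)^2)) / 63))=9616464 / 217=44315.50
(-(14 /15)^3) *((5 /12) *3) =-686 /675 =-1.02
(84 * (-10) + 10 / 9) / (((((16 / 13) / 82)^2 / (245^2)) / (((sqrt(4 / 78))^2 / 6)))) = -1910403887.68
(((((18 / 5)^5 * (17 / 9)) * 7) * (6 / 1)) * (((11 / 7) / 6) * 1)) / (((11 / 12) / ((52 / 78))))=28553472 / 3125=9137.11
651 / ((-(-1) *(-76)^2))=651 / 5776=0.11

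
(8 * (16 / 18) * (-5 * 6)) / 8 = -80 / 3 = -26.67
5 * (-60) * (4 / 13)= -1200 / 13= -92.31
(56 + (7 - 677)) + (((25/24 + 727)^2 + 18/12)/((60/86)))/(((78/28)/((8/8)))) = 91690391053/336960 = 272110.61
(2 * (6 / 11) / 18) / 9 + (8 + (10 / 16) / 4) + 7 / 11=83629 / 9504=8.80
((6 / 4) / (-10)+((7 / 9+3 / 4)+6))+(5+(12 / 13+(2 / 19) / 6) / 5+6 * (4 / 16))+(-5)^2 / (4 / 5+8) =16.91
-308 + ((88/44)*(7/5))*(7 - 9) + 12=-1508/5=-301.60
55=55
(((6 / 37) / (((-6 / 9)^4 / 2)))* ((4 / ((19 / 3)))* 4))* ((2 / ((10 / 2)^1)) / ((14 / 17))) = 49572 / 24605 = 2.01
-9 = -9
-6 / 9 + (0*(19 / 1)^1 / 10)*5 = -0.67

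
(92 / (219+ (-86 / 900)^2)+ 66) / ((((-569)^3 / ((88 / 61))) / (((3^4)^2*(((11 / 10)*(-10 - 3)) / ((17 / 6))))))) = 66329071826413968 / 3851058571993333735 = 0.02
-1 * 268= -268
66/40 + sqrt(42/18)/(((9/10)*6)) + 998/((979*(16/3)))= 5*sqrt(21)/81 + 72099/39160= 2.12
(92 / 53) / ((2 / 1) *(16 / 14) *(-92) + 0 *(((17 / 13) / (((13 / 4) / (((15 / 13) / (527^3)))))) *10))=-0.01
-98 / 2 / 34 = -49 / 34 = -1.44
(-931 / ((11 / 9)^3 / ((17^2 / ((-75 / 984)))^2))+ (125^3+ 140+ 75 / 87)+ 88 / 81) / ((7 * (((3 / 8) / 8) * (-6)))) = 458287327736815354048 / 123106685625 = 3722684315.72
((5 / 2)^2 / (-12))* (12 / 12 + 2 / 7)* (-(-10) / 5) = -75 / 56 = -1.34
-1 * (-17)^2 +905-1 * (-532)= 1148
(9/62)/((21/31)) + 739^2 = 7645697/14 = 546121.21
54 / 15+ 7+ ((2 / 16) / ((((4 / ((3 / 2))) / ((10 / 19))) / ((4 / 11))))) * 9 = 89291 / 8360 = 10.68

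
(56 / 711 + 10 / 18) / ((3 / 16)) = 7216 / 2133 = 3.38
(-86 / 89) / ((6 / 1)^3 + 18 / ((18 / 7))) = -86 / 19847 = -0.00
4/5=0.80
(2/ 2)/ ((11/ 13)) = 13/ 11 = 1.18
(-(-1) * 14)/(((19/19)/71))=994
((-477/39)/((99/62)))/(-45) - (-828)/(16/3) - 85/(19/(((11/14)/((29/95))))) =2255812697/15675660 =143.91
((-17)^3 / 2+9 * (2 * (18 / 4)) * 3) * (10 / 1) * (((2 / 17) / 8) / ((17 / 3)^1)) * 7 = -464835 / 1156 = -402.11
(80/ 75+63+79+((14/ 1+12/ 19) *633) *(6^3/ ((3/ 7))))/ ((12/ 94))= 31264499029/ 855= 36566665.53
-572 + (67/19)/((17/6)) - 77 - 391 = -335518/323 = -1038.76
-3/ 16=-0.19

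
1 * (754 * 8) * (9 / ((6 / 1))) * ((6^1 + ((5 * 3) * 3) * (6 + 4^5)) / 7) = 419429088 / 7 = 59918441.14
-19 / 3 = -6.33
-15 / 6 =-5 / 2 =-2.50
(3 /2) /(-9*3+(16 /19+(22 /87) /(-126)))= -312417 /5448532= -0.06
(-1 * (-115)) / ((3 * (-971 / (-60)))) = 2300 / 971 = 2.37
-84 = -84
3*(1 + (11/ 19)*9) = 354/ 19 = 18.63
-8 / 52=-2 / 13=-0.15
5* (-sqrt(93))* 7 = -337.53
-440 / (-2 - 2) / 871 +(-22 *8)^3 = -4748496786 / 871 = -5451775.87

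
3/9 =1/3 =0.33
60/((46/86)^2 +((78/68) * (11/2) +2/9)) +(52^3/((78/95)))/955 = 831553576592/4420237173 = 188.12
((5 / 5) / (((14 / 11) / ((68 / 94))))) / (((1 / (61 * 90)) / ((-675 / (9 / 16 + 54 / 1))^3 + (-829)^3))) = -76259885469454295730 / 42895631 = -1777800761794.47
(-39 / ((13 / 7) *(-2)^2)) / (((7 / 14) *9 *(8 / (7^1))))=-49 / 48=-1.02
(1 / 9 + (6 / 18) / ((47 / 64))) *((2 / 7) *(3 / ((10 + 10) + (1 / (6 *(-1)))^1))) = 956 / 39151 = 0.02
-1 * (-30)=30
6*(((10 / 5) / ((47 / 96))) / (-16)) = -72 / 47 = -1.53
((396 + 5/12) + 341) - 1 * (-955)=20309/12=1692.42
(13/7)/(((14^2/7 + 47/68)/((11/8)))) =2431/27314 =0.09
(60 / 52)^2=225 / 169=1.33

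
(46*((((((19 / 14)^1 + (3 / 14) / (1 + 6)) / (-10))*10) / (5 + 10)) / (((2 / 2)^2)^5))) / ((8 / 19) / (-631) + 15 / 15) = -37501592 / 8806035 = -4.26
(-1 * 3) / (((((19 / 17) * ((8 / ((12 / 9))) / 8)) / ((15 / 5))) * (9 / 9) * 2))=-102 / 19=-5.37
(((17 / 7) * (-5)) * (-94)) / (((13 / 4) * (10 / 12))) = 38352 / 91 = 421.45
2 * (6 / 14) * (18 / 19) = 108 / 133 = 0.81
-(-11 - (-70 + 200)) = 141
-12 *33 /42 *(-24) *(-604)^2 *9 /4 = 1300204224 /7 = 185743460.57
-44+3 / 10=-437 / 10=-43.70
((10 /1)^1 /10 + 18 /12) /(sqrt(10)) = sqrt(10) /4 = 0.79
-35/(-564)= 35/564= 0.06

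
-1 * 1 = -1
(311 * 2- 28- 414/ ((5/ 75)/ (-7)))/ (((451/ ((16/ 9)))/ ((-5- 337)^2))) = 9162491904/ 451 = 20315946.57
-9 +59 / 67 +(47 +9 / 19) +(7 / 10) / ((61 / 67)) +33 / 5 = 7256383 / 155306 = 46.72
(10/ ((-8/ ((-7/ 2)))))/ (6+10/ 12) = 105/ 164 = 0.64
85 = 85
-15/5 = -3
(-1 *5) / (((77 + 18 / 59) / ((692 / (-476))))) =51035 / 542759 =0.09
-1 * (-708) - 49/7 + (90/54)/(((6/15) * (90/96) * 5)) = 6317/9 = 701.89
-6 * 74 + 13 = -431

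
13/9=1.44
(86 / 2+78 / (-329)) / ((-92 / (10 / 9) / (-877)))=61692565 / 136206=452.94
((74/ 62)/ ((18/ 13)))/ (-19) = -481/ 10602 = -0.05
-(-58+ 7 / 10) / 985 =573 / 9850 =0.06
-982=-982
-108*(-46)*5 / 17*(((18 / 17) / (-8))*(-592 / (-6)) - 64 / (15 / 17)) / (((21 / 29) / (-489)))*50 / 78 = 203395246800 / 3757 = 54137675.49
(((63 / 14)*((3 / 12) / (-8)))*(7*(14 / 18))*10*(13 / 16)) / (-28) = 455 / 2048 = 0.22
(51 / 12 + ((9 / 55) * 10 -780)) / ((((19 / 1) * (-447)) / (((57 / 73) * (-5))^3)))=-13833023625 / 2550395452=-5.42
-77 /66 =-7 /6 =-1.17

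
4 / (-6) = -2 / 3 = -0.67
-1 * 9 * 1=-9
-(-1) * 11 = 11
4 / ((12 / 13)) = 13 / 3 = 4.33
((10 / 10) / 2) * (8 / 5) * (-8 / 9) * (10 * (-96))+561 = 3731 / 3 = 1243.67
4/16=1/4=0.25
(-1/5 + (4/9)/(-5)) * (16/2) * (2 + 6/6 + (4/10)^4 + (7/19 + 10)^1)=-5513872/178125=-30.96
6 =6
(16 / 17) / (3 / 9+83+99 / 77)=336 / 30209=0.01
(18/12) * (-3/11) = -9/22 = -0.41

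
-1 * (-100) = 100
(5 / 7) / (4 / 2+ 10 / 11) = 0.25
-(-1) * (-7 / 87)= -7 / 87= -0.08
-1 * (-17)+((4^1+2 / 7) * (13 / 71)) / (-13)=8419 / 497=16.94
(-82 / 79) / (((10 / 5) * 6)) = -41 / 474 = -0.09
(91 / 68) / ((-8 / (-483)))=43953 / 544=80.80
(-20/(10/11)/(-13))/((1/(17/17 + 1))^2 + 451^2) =88/10576865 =0.00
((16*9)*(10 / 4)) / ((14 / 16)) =2880 / 7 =411.43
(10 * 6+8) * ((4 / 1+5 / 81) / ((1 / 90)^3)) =201348000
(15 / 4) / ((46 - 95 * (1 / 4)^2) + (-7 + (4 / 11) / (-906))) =0.11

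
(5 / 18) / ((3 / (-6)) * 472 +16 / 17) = -85 / 71928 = -0.00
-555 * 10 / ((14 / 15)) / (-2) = 41625 / 14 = 2973.21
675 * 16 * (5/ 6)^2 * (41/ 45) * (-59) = -1209500/ 3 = -403166.67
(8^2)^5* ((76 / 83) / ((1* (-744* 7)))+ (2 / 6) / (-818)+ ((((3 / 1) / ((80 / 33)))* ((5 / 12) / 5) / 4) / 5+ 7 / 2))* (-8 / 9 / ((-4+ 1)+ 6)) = -616004085996322816 / 552487425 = -1114964898.97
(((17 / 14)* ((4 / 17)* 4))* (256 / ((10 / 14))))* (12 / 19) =24576 / 95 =258.69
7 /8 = 0.88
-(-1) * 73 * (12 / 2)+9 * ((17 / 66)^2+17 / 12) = 54613 / 121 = 451.35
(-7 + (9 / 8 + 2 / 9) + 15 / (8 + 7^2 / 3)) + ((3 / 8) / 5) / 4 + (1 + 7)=313511 / 105120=2.98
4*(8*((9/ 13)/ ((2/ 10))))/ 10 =144/ 13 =11.08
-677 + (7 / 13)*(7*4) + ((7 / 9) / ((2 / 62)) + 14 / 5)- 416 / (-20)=-359314 / 585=-614.21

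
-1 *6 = -6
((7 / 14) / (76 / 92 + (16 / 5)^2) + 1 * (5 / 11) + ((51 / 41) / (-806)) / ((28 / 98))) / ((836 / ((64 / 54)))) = 4573490858 / 6526097554977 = 0.00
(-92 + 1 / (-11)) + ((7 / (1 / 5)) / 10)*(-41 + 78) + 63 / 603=55295 / 1474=37.51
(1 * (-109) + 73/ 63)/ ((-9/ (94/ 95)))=638636/ 53865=11.86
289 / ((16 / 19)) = 5491 / 16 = 343.19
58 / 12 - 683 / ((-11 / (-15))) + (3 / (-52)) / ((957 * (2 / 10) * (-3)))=-15369283 / 16588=-926.53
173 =173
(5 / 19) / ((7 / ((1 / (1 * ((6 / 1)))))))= 5 / 798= 0.01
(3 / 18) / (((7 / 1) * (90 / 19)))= 0.01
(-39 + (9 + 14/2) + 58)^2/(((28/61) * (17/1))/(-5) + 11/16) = -5978000/4261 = -1402.96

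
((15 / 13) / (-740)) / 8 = -3 / 15392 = -0.00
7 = 7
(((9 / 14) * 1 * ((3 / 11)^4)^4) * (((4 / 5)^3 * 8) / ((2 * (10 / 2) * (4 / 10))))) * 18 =446308403328 / 40206013630625640875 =0.00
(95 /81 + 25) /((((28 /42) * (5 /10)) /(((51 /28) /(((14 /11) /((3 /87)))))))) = 49555 /12789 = 3.87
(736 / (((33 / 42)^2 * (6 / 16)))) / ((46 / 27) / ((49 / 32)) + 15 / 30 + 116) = 1017870336 / 37655563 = 27.03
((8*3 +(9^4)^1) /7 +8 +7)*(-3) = -20070 /7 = -2867.14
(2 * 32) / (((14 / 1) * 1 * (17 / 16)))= 4.30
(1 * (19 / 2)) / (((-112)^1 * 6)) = -19 / 1344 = -0.01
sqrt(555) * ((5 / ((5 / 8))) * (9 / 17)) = 72 * sqrt(555) / 17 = 99.78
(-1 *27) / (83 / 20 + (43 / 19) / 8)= -6840 / 1123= -6.09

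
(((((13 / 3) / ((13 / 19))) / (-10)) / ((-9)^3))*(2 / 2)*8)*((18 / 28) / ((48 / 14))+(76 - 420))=-104519 / 43740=-2.39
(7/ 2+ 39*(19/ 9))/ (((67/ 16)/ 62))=255440/ 201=1270.85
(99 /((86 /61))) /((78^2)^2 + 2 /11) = 66429 /35016243148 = 0.00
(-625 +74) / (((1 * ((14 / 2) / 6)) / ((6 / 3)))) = -6612 / 7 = -944.57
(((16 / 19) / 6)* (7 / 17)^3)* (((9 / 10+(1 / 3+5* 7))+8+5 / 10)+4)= 117992 / 247095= 0.48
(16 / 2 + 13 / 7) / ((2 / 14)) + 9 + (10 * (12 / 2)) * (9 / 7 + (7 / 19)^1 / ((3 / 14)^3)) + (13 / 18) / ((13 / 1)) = 638865 / 266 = 2401.75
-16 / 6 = -8 / 3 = -2.67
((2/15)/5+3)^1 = 227/75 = 3.03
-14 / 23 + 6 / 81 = -332 / 621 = -0.53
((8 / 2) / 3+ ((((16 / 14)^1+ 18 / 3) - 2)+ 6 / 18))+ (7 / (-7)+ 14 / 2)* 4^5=129167 / 21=6150.81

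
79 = 79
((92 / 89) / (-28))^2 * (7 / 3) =529 / 166341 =0.00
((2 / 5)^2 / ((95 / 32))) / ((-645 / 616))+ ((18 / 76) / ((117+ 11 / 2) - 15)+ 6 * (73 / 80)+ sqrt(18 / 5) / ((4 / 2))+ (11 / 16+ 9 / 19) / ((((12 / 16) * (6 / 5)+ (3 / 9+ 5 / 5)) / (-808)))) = -340487788153 / 821085000+ 3 * sqrt(10) / 10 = -413.73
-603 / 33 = -201 / 11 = -18.27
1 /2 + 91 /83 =265 /166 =1.60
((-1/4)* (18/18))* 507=-507/4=-126.75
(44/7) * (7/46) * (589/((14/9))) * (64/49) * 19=70906176/7889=8987.98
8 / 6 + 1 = 7 / 3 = 2.33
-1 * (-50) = 50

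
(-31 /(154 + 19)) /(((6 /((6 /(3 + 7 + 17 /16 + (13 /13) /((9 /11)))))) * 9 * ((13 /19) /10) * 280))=-2356 /27849367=-0.00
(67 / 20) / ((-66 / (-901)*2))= 60367 / 2640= 22.87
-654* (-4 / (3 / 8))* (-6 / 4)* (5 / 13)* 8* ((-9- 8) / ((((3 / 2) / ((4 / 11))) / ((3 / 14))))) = 28433.65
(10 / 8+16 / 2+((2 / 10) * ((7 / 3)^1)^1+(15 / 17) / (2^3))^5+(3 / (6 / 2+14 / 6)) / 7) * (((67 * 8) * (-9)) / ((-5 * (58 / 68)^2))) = 155663823134778729133 / 12494662992000000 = 12458.43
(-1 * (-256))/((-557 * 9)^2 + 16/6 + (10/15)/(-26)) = 4992/490038347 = 0.00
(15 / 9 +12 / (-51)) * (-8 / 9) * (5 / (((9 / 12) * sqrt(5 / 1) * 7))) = -2336 * sqrt(5) / 9639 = -0.54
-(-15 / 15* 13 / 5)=13 / 5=2.60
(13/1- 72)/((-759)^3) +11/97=4809705992/42412811463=0.11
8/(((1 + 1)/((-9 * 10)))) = -360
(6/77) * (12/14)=36/539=0.07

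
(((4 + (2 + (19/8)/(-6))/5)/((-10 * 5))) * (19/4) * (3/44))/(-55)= 19703/38720000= 0.00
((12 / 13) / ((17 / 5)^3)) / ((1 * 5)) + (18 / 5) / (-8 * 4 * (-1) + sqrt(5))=38317044 / 325412555 - 18 * sqrt(5) / 5095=0.11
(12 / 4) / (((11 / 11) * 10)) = 3 / 10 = 0.30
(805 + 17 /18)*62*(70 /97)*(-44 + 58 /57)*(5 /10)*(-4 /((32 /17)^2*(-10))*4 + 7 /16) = -2194247943475 /3184704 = -688995.88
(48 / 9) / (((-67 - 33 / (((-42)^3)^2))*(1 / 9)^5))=-576216596358144 / 122588375627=-4700.42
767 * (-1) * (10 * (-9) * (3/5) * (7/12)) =48321/2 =24160.50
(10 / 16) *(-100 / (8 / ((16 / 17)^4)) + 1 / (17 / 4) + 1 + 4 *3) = 2.14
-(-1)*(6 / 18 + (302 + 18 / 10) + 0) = 4562 / 15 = 304.13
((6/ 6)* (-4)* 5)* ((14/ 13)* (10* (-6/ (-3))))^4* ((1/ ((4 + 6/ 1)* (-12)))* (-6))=-6146560000/ 28561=-215208.15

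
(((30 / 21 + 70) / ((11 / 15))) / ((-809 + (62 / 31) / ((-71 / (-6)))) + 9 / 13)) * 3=-5191875 / 14358806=-0.36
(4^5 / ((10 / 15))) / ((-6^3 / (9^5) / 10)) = -4199040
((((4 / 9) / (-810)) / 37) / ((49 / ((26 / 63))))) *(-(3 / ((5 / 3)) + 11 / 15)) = 1976 / 6244923825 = 0.00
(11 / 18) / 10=11 / 180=0.06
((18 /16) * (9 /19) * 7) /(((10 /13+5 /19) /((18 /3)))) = 7371 /340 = 21.68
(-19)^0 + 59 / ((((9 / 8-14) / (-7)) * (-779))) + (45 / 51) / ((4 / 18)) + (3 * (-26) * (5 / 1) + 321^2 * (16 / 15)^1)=1493957255501 / 13640290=109525.33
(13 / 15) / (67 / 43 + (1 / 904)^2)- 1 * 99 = -80852146031 / 821302725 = -98.44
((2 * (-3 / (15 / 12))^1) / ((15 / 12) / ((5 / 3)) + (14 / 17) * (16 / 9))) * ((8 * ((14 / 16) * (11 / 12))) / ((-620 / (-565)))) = -2662506 / 210025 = -12.68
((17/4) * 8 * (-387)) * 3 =-39474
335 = 335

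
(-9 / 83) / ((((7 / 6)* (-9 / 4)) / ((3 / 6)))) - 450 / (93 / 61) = -5315778 / 18011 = -295.14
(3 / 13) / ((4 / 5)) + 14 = 14.29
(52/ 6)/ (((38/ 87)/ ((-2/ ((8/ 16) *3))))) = -1508/ 57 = -26.46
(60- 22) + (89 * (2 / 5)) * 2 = 546 / 5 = 109.20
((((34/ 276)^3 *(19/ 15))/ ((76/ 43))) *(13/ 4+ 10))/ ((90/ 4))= 11196727/ 14191588800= 0.00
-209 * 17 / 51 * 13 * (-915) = 828685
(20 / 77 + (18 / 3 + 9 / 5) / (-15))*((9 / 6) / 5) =-0.08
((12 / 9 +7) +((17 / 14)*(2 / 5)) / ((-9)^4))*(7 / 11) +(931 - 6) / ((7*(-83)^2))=92615349041 / 17401510665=5.32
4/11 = 0.36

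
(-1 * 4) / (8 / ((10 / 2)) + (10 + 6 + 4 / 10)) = -2 / 9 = -0.22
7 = 7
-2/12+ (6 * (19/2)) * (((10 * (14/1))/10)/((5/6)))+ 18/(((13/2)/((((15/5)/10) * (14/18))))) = 373651/390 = 958.08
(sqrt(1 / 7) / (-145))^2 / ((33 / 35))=1 / 138765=0.00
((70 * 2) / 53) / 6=70 / 159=0.44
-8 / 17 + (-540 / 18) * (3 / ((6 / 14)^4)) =-408242 / 153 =-2668.25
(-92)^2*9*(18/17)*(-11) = -15082848/17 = -887226.35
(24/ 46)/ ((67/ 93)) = 0.72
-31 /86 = -0.36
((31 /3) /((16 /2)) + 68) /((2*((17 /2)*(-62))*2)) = -1663 /50592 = -0.03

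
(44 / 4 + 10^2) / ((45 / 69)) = 851 / 5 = 170.20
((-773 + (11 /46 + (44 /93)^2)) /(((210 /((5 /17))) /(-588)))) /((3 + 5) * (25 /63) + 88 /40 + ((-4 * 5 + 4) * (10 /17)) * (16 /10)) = -75302452015 /1146239477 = -65.70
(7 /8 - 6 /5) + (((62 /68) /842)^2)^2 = -1091484064555498011 /3358412506338817280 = -0.32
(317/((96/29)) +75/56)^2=4257693001/451584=9428.35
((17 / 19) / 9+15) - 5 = 1727 / 171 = 10.10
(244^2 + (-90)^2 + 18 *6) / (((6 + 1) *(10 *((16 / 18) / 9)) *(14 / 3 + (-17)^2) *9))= 114318 / 30835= 3.71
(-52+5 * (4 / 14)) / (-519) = 118 / 1211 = 0.10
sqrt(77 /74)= 1.02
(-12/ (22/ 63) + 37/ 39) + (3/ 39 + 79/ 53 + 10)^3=16345960255645/ 10793731377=1514.39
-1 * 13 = -13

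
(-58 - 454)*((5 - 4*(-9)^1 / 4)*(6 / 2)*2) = -43008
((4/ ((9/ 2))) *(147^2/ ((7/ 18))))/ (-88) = -6174/ 11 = -561.27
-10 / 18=-5 / 9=-0.56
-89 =-89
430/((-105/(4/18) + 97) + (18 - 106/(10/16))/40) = -43000/37929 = -1.13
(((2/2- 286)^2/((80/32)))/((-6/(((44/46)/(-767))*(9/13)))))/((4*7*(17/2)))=536085/27290627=0.02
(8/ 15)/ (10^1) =4/ 75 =0.05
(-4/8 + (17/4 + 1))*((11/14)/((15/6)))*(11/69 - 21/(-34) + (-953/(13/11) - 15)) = -5230619801/4269720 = -1225.05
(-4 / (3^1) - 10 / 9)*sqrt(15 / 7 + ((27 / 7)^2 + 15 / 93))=-10.13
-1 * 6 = -6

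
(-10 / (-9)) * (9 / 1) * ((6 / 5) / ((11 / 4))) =48 / 11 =4.36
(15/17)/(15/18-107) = -90/10829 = -0.01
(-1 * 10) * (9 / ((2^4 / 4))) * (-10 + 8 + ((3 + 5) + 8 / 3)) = -195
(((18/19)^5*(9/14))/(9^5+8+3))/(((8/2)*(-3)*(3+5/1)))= -177147/2047337697160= -0.00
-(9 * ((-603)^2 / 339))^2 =-1189903543929 / 12769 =-93186901.40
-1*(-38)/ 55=38/ 55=0.69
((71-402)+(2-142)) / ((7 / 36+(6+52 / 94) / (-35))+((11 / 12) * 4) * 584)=-3984660 / 18115741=-0.22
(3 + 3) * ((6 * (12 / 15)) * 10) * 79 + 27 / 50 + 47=1139977 / 50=22799.54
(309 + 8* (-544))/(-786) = 5.14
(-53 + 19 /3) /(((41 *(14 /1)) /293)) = -2930 /123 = -23.82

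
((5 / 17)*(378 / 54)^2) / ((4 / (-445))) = -109025 / 68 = -1603.31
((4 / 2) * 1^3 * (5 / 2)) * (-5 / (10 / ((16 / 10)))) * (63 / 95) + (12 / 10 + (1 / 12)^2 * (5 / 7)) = -138629 / 95760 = -1.45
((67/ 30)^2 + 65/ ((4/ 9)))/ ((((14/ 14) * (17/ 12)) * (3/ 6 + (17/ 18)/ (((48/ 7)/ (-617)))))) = -39200832/ 31021175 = -1.26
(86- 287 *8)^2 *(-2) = -9768200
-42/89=-0.47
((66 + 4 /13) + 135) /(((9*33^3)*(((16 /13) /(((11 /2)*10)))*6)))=13085 /2822688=0.00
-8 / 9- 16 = -152 / 9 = -16.89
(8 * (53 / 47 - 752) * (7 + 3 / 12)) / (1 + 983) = -1023439 / 23124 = -44.26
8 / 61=0.13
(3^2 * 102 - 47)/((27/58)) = 50518/27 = 1871.04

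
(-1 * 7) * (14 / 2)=-49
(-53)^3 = -148877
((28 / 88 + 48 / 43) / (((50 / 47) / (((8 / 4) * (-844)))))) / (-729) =26914738 / 8620425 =3.12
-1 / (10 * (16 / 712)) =-89 / 20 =-4.45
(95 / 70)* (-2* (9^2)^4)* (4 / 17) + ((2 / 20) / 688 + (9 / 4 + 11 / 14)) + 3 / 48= -22508266939791 / 818720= -27492020.40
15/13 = 1.15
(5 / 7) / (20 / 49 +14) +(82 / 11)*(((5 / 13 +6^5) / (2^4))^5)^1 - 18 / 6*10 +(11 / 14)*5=1069700073498693955705303073323 / 5291174806421504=202166836786507.00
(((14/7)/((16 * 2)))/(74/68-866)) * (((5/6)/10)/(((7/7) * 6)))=-17/16938432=-0.00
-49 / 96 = -0.51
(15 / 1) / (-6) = -5 / 2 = -2.50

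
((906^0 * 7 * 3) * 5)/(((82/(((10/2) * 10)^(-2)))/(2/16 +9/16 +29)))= 399/26240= 0.02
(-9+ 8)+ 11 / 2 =9 / 2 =4.50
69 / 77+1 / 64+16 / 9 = 119285 / 44352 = 2.69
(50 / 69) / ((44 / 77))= 175 / 138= 1.27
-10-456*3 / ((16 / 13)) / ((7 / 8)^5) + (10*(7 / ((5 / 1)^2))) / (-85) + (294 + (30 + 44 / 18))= -118971667282 / 64286775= -1850.64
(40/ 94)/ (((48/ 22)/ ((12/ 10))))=11/ 47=0.23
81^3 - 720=530721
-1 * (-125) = 125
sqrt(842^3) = 842*sqrt(842) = 24432.51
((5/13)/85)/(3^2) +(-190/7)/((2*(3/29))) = -131.19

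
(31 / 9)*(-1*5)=-17.22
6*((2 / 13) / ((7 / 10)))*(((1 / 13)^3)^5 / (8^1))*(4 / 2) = 30 / 4657916264282258887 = 0.00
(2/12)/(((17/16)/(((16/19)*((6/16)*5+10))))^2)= 14.76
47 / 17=2.76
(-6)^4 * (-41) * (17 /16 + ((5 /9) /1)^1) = -85977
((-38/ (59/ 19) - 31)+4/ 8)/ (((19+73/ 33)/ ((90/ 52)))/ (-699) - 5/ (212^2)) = 23526879028488/ 9713416325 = 2422.10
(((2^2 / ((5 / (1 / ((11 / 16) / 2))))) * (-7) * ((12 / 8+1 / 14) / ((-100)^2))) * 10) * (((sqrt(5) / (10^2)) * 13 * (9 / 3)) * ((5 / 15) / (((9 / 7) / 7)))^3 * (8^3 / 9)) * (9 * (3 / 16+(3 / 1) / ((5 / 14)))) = -44830857344 * sqrt(5) / 170859375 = -586.71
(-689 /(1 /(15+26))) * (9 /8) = -254241 /8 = -31780.12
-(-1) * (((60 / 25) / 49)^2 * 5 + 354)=354.01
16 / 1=16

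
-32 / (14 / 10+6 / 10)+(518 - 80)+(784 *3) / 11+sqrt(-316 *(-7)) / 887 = 2 *sqrt(553) / 887+6994 / 11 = 635.87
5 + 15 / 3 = 10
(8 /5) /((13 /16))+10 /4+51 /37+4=47367 /4810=9.85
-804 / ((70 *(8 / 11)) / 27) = -59697 / 140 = -426.41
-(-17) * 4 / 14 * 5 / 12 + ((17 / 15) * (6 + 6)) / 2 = 1853 / 210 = 8.82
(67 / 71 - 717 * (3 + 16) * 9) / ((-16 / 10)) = 21762575 / 284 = 76628.79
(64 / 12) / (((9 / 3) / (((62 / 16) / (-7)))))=-62 / 63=-0.98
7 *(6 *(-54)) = -2268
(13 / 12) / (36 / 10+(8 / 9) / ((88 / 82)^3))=519090 / 2069581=0.25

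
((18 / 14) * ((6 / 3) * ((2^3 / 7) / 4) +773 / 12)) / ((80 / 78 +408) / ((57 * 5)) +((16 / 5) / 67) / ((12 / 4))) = 2439206757 / 42361088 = 57.58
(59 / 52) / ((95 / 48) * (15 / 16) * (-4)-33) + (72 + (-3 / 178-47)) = 149389025 / 5986318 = 24.96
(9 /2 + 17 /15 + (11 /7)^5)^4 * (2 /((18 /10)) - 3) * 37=-2179040601884215987451039003669 /581685621309591487290000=-3746079.54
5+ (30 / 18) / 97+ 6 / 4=3793 / 582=6.52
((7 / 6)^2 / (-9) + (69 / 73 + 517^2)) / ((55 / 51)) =107472949519 / 433620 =247850.54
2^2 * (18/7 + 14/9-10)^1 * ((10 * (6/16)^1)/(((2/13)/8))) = -96200/21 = -4580.95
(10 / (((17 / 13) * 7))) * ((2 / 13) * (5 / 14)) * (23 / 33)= 1150 / 27489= 0.04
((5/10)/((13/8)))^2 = 0.09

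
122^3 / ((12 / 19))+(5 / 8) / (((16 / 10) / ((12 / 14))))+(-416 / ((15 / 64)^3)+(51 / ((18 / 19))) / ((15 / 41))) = 2149253923829 / 756000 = 2842928.47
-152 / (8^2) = -19 / 8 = -2.38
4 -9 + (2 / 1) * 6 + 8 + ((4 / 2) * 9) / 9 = 17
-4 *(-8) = 32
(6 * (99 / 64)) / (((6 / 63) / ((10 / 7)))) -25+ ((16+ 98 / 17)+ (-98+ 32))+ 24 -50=23927 / 544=43.98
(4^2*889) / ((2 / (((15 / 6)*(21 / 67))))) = 5572.84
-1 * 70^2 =-4900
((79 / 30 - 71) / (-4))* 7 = 14357 / 120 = 119.64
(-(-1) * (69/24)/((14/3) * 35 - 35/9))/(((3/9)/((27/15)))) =0.10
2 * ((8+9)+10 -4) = 46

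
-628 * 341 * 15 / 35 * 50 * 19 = -610321800 / 7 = -87188828.57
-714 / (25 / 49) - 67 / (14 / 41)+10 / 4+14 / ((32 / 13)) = -4444907 / 2800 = -1587.47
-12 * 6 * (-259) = 18648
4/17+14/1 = 242/17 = 14.24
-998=-998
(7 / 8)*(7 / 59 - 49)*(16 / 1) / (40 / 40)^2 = -40376 / 59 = -684.34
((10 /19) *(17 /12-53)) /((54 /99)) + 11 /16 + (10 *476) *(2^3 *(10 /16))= 64982501 /2736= 23750.91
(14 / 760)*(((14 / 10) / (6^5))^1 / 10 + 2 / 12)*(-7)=-3175543 / 147744000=-0.02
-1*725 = -725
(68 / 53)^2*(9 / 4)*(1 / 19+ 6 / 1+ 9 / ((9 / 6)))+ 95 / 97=236174297 / 5176987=45.62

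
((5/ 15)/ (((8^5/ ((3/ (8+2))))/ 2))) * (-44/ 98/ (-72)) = 11/ 289013760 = 0.00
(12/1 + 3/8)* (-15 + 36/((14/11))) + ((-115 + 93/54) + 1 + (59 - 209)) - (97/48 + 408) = -511951/1008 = -507.89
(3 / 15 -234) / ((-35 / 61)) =10187 / 25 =407.48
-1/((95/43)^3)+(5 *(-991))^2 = 21050292354868/857375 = 24552024.91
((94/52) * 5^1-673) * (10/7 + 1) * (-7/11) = 1026.12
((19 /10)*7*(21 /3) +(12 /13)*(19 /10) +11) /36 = 1529 /520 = 2.94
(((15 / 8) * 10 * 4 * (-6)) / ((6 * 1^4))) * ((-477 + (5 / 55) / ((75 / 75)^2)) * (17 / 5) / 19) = 1337730 / 209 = 6400.62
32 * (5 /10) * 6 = 96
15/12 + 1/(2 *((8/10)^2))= 65/32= 2.03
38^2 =1444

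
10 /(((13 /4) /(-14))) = -43.08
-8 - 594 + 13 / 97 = -58381 / 97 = -601.87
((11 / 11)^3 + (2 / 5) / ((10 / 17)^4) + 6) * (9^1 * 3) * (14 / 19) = 48860469 / 237500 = 205.73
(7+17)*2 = 48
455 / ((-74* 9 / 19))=-8645 / 666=-12.98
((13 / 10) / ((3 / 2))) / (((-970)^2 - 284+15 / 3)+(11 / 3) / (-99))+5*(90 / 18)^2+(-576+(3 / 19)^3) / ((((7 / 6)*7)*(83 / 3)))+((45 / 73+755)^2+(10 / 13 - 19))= 571060.42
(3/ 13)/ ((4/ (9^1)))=27/ 52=0.52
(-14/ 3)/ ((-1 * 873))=14/ 2619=0.01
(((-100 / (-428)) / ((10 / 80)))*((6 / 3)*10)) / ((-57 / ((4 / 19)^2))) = -64000 / 2201739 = -0.03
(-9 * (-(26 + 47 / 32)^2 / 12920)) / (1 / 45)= 62583921 / 2646016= 23.65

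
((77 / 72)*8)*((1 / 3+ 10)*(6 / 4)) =2387 / 18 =132.61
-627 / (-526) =627 / 526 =1.19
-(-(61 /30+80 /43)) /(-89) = -0.04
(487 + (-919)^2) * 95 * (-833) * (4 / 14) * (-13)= 248384958640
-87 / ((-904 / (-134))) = -5829 / 452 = -12.90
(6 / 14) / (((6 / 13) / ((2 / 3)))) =13 / 21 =0.62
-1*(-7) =7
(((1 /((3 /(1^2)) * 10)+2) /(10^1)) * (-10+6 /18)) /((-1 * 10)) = 1769 /9000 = 0.20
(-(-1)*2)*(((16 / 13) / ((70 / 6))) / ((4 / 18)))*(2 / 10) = 432 / 2275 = 0.19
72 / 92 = 18 / 23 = 0.78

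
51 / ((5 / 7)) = 357 / 5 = 71.40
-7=-7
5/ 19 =0.26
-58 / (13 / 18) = -1044 / 13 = -80.31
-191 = -191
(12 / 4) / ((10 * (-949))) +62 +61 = 123.00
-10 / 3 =-3.33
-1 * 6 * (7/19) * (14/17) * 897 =-527436/323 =-1632.93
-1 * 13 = -13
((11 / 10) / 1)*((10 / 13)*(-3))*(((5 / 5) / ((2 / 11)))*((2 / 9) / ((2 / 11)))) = -1331 / 78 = -17.06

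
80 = 80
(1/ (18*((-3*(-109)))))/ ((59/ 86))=43/ 173637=0.00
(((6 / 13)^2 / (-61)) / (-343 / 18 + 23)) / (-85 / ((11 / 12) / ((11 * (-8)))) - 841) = -648 / 5357061541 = -0.00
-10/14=-5/7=-0.71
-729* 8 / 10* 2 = -5832 / 5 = -1166.40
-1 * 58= -58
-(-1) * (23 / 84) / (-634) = -0.00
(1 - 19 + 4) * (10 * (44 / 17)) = -6160 / 17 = -362.35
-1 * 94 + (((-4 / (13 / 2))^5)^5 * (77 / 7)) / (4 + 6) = -94.00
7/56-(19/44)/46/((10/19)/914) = -20464/1265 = -16.18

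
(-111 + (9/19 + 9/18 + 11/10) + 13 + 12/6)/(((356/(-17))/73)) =11073443/33820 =327.42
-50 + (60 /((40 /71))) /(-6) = -271 /4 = -67.75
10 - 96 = -86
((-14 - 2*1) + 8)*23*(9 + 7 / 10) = -8924 / 5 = -1784.80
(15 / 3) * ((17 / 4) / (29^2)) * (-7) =-595 / 3364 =-0.18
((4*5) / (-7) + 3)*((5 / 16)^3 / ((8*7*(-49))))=-125 / 78675968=-0.00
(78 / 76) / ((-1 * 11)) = -39 / 418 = -0.09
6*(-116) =-696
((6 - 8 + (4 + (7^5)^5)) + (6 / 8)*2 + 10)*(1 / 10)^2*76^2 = 1936503086794765316784802 / 25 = 77460123471790612671392.08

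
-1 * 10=-10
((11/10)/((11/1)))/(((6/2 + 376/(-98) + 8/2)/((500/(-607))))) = -490/18817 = -0.03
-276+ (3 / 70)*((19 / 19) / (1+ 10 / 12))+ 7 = -103556 / 385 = -268.98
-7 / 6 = -1.17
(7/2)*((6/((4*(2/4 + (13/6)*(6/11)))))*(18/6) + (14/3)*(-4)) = -12425/222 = -55.97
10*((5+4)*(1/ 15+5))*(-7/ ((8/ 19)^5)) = -987963501/ 4096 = -241202.03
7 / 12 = 0.58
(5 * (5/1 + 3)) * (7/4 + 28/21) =370/3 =123.33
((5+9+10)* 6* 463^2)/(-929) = -30869136/929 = -33228.35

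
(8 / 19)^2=64 / 361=0.18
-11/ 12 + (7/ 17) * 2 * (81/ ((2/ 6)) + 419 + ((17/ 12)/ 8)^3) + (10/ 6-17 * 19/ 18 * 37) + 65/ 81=-2644368635/ 22560768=-117.21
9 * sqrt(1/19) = 9 * sqrt(19)/19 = 2.06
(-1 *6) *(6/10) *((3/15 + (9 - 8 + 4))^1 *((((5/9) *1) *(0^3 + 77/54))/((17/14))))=-28028/2295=-12.21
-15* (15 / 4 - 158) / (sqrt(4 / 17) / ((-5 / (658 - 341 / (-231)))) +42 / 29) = -11318272170975* sqrt(17) / 1289734185728 - 1056382590375 / 1289734185728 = -37.00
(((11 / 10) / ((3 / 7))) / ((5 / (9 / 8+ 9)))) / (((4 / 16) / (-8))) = -166.32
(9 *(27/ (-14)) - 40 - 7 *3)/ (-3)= 1097/ 42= 26.12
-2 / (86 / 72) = -72 / 43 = -1.67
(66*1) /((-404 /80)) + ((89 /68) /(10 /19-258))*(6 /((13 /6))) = -1428631359 /109194332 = -13.08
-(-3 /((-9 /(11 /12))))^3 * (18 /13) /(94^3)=-1331 /27987358464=-0.00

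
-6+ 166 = 160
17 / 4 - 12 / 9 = 35 / 12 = 2.92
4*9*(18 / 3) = 216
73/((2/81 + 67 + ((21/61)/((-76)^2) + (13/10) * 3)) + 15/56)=72917696880/71112342709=1.03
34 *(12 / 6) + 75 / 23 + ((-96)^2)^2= 1953498727 / 23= 84934727.26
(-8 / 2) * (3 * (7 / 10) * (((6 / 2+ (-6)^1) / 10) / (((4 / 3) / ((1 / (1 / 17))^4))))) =15785469 / 100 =157854.69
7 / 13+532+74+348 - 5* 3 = 12214 / 13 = 939.54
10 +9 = 19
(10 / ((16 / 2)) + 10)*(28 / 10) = 63 / 2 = 31.50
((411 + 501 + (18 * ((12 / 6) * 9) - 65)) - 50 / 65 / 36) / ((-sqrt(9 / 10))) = -274009 * sqrt(10) / 702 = -1234.32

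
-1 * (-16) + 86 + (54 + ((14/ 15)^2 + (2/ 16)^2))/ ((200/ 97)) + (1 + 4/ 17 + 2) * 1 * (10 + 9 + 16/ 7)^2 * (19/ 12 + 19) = 72692705085569/ 2399040000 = 30300.75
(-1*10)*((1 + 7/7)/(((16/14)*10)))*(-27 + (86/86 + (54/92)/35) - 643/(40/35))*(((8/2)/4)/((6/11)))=41697007/22080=1888.45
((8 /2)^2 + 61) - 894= -817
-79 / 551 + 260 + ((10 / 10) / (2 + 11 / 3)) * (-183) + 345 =5363193 / 9367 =572.56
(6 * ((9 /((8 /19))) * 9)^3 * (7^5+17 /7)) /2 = 643366003899681 /1792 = 359021207533.30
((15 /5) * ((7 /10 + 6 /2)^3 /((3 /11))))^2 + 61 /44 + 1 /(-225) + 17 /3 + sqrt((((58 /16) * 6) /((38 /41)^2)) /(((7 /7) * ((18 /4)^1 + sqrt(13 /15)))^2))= 310460.87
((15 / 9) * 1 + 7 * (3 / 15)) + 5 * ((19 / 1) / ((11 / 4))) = 6206 / 165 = 37.61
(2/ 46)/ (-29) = -1/ 667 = -0.00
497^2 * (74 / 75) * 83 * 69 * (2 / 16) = 17446986697 / 100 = 174469866.97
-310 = -310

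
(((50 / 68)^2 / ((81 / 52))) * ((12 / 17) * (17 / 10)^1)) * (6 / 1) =6500 / 2601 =2.50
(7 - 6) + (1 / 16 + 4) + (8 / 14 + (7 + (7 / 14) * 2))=1527 / 112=13.63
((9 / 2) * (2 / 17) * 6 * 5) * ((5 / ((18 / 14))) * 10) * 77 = 808500 / 17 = 47558.82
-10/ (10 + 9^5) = -0.00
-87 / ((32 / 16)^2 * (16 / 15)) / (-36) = 145 / 256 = 0.57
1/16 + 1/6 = 11/48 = 0.23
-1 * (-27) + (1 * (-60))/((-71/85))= 7017/71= 98.83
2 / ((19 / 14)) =28 / 19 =1.47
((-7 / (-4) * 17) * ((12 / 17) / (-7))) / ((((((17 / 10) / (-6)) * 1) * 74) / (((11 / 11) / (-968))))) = -45 / 304436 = -0.00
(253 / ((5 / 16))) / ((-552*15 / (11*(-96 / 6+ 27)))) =-2662 / 225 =-11.83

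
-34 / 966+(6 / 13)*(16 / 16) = 2677 / 6279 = 0.43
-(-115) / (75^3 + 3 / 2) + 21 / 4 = 17719733 / 3375012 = 5.25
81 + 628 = 709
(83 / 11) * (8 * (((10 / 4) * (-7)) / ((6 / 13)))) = -75530 / 33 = -2288.79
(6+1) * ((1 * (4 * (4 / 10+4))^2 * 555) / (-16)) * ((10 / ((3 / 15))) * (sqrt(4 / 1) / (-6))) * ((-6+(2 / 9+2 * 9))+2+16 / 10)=178506944 / 9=19834104.89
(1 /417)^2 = 1 /173889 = 0.00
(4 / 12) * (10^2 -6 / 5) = 494 / 15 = 32.93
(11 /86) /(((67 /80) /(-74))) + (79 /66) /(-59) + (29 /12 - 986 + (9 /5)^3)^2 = 4021815684952708201 /4206980250000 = 955986.35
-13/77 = -0.17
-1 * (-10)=10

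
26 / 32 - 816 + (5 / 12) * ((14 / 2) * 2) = -38849 / 48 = -809.35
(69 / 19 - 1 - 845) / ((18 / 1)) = -5335 / 114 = -46.80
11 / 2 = 5.50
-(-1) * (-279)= -279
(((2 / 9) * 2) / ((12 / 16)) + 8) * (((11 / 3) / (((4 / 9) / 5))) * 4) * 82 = 1046320 / 9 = 116257.78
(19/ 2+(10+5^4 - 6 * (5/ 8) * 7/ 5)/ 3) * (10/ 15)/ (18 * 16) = 2633/ 5184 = 0.51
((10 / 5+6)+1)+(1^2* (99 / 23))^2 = 14562 / 529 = 27.53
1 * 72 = 72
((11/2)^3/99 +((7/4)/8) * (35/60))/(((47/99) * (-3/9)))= -68739/6016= -11.43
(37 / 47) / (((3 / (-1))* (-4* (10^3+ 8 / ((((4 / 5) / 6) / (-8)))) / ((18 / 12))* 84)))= 37 / 16423680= 0.00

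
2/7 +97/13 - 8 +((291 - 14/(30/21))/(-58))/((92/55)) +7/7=-522279/242788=-2.15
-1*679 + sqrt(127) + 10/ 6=-2032/ 3 + sqrt(127)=-666.06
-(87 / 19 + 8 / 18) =-859 / 171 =-5.02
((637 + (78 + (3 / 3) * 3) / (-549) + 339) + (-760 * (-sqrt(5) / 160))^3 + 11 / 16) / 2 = 953103 / 1952 + 34295 * sqrt(5) / 128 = 1087.38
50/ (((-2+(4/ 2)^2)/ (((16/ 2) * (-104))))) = -20800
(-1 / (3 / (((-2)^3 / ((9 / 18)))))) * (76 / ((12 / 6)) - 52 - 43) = -304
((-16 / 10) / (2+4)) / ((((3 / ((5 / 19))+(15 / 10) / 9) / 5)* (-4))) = 10 / 347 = 0.03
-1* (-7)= 7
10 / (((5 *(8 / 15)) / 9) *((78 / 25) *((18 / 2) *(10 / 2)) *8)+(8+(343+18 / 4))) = 100 / 6883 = 0.01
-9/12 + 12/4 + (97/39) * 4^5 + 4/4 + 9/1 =2559.12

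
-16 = -16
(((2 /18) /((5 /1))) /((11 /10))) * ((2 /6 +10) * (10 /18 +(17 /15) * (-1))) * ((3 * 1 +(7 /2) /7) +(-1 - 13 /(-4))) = -9269 /13365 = -0.69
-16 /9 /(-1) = 16 /9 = 1.78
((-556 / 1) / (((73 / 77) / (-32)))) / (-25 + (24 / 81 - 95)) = -1155924 / 7373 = -156.78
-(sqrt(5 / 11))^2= -5 / 11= -0.45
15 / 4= 3.75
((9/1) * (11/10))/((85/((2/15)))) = 33/2125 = 0.02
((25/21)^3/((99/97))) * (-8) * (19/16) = -15.70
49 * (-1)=-49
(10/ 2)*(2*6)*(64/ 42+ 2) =1480/ 7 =211.43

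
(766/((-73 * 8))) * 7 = -2681/292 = -9.18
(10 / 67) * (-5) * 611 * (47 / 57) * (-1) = 1435850 / 3819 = 375.98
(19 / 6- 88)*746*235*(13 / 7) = -580013135 / 21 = -27619673.10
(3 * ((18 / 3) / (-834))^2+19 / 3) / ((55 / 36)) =4405296 / 1062655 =4.15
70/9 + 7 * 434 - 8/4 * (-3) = 27466/9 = 3051.78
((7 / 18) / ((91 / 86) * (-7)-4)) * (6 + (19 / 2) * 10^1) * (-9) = 30401 / 981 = 30.99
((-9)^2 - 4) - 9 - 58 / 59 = 3954 / 59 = 67.02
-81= -81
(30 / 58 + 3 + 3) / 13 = 189 / 377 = 0.50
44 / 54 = 22 / 27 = 0.81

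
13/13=1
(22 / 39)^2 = 484 / 1521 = 0.32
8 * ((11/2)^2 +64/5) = 1722/5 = 344.40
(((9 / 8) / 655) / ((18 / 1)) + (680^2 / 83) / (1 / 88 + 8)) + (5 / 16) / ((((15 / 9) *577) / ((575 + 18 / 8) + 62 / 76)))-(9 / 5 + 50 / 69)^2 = 29413560333099657613 / 42677092501012800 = 689.21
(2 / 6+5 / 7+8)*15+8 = 1006 / 7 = 143.71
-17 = -17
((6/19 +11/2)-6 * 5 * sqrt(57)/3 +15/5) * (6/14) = -28.58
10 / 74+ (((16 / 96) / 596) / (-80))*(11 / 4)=5721193 / 42339840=0.14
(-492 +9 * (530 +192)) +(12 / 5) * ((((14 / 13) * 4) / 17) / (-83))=550839618 / 91715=6005.99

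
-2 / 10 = -1 / 5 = -0.20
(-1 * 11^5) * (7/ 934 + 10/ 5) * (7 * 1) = -2113794375/ 934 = -2263163.14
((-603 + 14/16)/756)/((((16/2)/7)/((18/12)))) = -4817/4608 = -1.05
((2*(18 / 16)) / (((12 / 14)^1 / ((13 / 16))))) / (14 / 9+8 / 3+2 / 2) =2457 / 6016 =0.41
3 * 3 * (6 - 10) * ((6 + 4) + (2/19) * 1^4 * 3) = -7056/19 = -371.37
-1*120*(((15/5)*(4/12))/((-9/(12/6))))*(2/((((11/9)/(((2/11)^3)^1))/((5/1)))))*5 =96000/14641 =6.56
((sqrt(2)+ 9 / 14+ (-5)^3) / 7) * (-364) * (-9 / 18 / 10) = -319.65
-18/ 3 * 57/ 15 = -114/ 5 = -22.80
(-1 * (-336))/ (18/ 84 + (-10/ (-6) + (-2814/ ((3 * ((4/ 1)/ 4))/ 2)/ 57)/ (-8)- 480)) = -16758/ 23641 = -0.71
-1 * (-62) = 62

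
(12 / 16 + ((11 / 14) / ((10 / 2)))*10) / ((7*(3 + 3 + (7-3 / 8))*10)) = 13 / 4949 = 0.00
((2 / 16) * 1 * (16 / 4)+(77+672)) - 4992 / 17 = 15499 / 34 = 455.85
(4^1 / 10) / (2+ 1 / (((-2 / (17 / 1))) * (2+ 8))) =8 / 23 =0.35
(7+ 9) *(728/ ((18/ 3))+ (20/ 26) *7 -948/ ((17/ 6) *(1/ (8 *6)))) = -169022752/ 663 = -254936.28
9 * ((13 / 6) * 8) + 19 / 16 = 2515 / 16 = 157.19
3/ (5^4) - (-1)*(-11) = -6872/ 625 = -11.00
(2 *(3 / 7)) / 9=2 / 21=0.10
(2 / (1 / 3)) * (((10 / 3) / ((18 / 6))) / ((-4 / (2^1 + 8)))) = -50 / 3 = -16.67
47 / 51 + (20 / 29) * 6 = 7483 / 1479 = 5.06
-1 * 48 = -48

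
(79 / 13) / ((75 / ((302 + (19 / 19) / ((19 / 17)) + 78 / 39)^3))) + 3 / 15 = 5119369301936 / 2229175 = 2296530.91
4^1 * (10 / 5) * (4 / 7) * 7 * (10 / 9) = 320 / 9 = 35.56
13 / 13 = 1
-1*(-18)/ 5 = 18/ 5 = 3.60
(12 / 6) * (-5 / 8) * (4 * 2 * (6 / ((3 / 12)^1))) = -240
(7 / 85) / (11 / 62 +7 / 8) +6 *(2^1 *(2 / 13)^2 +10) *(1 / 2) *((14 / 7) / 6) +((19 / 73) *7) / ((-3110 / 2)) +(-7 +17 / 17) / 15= 165547620515 / 17023912659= 9.72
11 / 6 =1.83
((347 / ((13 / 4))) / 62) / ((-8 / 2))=-347 / 806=-0.43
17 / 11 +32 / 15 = 607 / 165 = 3.68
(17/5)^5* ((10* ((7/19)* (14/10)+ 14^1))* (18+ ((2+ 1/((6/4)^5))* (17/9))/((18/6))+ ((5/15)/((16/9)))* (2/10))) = 19916606946064409/15582375000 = 1278149.64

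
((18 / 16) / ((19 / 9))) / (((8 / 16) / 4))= 81 / 19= 4.26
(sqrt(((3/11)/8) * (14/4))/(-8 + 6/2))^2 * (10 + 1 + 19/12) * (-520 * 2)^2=714532/11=64957.45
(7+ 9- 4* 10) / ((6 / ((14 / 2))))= -28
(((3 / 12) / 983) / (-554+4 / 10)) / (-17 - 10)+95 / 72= 387734525 / 293861952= 1.32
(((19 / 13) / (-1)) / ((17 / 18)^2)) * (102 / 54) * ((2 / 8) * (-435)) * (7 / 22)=520695 / 4862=107.09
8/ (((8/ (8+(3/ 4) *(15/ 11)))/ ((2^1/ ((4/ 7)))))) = 2779/ 88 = 31.58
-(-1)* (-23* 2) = -46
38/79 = 0.48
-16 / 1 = -16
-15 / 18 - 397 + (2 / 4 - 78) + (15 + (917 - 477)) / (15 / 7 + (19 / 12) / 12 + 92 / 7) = -20785546 / 46623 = -445.82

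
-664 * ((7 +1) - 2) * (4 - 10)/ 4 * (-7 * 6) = -250992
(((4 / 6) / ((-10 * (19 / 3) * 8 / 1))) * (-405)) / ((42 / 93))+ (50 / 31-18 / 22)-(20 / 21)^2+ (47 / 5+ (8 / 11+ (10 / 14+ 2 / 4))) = 2836491233 / 228579120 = 12.41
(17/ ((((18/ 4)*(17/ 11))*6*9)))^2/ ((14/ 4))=242/ 413343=0.00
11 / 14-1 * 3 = -2.21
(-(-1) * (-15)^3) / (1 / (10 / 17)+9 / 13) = -438750 / 311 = -1410.77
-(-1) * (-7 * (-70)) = 490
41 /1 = 41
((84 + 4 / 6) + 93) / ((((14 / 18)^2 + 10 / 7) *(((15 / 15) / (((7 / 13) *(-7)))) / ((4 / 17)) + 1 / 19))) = -375144588 / 4615459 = -81.28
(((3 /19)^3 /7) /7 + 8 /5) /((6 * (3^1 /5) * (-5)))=-2688863 /30248190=-0.09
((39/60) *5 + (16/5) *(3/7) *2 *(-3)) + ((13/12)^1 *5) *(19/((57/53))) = 57151/630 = 90.72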